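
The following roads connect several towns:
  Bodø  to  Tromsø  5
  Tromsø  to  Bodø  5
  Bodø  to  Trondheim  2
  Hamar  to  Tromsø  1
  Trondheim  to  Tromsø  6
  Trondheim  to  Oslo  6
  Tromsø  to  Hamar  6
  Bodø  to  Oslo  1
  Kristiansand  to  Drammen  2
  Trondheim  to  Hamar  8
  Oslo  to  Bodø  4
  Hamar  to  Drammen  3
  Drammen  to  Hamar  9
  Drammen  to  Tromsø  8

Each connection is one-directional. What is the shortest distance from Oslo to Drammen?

17

Routes from Oslo to Drammen:
Oslo -> Bodø -> Trondheim -> Tromsø -> Hamar -> Drammen: 4 + 2 + 6 + 6 + 3 = 21
Oslo -> Bodø -> Tromsø -> Hamar -> Drammen: 4 + 5 + 6 + 3 = 18
Oslo -> Bodø -> Trondheim -> Hamar -> Drammen: 4 + 2 + 8 + 3 = 17
Best route has total 17.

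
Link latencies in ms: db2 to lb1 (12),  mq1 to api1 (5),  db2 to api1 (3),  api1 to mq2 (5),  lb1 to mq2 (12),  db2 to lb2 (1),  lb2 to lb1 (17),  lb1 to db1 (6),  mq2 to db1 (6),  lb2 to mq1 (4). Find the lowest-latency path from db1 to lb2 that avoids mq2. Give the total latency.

19

Paths from db1 to lb2 avoiding mq2:
db1-lb1-db2-lb2: 6 + 12 + 1 = 19
db1-lb1-lb2: 6 + 17 = 23
db1-lb1-db2-api1-mq1-lb2: 6 + 12 + 3 + 5 + 4 = 30
Best route has total 19 ms.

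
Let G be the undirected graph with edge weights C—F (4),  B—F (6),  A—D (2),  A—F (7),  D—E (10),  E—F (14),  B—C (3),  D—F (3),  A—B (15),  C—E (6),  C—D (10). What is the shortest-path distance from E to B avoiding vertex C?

19

Comparing a few candidate routes:
E→F→B: 14 + 6 = 20
E→D→A→F→B: 10 + 2 + 7 + 6 = 25
E→F→D→A→B: 14 + 3 + 2 + 15 = 34
E→D→F→A→B: 10 + 3 + 7 + 15 = 35
E→D→F→B: 10 + 3 + 6 = 19
E→D→A→B: 10 + 2 + 15 = 27
Shortest: 19.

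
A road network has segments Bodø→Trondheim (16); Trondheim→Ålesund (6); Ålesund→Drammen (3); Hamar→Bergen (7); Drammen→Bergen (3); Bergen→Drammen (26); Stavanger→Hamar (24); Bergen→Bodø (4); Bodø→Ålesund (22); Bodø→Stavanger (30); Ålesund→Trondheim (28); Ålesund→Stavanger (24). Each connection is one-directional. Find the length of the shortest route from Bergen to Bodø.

Candidate routes:
Bergen → Bodø: 4
Shortest: 4.

4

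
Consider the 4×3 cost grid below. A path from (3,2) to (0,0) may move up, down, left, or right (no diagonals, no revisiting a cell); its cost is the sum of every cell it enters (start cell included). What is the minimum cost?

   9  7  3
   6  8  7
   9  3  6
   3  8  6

38

Take (3,2)→(2,2)→(1,2)→(0,2)→(0,1)→(0,0) for a total of 6 + 6 + 7 + 3 + 7 + 9 = 38.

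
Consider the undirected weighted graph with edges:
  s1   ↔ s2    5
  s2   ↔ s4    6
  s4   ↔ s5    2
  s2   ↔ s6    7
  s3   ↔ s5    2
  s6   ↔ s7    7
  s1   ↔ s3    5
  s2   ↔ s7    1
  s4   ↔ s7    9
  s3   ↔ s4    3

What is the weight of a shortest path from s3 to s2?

9

A few of the s3→s2 routes:
s3 - s4 - s7 - s2: 3 + 9 + 1 = 13
s3 - s1 - s2: 5 + 5 = 10
s3 - s5 - s4 - s2: 2 + 2 + 6 = 10
s3 - s5 - s4 - s7 - s2: 2 + 2 + 9 + 1 = 14
s3 - s4 - s2: 3 + 6 = 9
The minimum is 9.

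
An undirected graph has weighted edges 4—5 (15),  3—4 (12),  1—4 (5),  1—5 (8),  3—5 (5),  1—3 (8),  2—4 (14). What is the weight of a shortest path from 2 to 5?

Routes from 2 to 5:
2 - 4 - 3 - 1 - 5: 14 + 12 + 8 + 8 = 42
2 - 4 - 1 - 5: 14 + 5 + 8 = 27
2 - 4 - 5: 14 + 15 = 29
2 - 4 - 3 - 5: 14 + 12 + 5 = 31
2 - 4 - 1 - 3 - 5: 14 + 5 + 8 + 5 = 32
Best route has total 27.

27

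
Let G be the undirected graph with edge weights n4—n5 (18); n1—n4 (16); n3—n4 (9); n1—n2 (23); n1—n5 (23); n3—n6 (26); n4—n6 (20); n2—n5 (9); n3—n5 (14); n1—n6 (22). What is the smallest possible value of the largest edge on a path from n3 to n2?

Comparing a few candidate routes:
n3→n4→n1→n5→n2: max(9, 16, 23, 9) = 23
n3→n5→n2: max(14, 9) = 14
n3→n4→n5→n2: max(9, 18, 9) = 18
n3→n4→n1→n2: max(9, 16, 23) = 23
The minimum achievable maximum is 14.

14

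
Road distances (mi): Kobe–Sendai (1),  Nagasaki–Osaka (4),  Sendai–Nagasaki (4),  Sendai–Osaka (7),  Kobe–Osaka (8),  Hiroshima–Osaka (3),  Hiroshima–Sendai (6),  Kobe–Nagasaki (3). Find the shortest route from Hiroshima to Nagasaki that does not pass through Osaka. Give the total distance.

Routes from Hiroshima to Nagasaki avoiding Osaka:
Hiroshima-Sendai-Kobe-Nagasaki: 6 + 1 + 3 = 10
Hiroshima-Sendai-Nagasaki: 6 + 4 = 10
The minimum is 10 mi.

10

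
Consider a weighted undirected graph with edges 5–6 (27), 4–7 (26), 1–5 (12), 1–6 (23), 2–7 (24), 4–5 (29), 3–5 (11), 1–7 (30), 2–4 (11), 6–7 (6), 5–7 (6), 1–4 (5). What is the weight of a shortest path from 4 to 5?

Comparing a few candidate routes:
4 - 1 - 5: 5 + 12 = 17
4 - 7 - 5: 26 + 6 = 32
4 - 5: 29
Shortest: 17.

17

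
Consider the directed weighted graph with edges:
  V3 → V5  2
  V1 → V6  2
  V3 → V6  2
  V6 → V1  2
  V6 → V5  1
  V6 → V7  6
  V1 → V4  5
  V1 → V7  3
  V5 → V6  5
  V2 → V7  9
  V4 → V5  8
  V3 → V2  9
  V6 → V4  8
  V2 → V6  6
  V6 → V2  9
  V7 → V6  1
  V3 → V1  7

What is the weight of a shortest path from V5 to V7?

10

Candidate routes:
V5→V6→V1→V7: 5 + 2 + 3 = 10
V5→V6→V2→V7: 5 + 9 + 9 = 23
V5→V6→V7: 5 + 6 = 11
The minimum is 10.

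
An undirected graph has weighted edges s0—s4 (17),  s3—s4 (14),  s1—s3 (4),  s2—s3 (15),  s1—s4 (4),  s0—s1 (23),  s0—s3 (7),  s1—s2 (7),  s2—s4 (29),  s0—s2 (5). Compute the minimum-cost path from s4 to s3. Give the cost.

8

A few of the s4→s3 routes:
s4 -> s1 -> s2 -> s0 -> s3: 4 + 7 + 5 + 7 = 23
s4 -> s1 -> s3: 4 + 4 = 8
s4 -> s3: 14
The minimum is 8.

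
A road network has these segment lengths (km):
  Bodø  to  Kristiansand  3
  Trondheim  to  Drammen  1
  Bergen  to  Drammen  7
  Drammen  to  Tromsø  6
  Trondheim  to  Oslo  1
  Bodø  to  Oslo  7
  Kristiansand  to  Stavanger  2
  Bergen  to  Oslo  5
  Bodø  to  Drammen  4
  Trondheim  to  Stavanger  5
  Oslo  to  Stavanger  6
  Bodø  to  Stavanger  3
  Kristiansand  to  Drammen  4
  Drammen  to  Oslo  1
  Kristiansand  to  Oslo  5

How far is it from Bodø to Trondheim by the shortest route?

5

Comparing a few candidate routes:
Bodø -> Oslo -> Trondheim: 7 + 1 = 8
Bodø -> Drammen -> Oslo -> Trondheim: 4 + 1 + 1 = 6
Bodø -> Drammen -> Trondheim: 4 + 1 = 5
Shortest: 5 km.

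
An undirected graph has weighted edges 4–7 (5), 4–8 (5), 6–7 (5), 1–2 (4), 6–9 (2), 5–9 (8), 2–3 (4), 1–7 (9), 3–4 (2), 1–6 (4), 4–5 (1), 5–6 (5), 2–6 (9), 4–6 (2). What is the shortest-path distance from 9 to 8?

Comparing a few candidate routes:
9→6→4→8: 2 + 2 + 5 = 9
9→6→7→4→8: 2 + 5 + 5 + 5 = 17
9→6→5→4→8: 2 + 5 + 1 + 5 = 13
9→5→4→8: 8 + 1 + 5 = 14
The minimum is 9.

9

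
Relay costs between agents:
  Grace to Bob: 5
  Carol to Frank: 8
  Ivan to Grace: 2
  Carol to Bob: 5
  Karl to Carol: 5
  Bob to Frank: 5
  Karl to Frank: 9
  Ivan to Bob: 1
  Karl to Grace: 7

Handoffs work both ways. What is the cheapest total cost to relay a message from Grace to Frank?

Comparing a few candidate routes:
Grace-Karl-Carol-Frank: 7 + 5 + 8 = 20
Grace-Bob-Carol-Frank: 5 + 5 + 8 = 18
Grace-Bob-Frank: 5 + 5 = 10
Grace-Karl-Frank: 7 + 9 = 16
Grace-Ivan-Bob-Frank: 2 + 1 + 5 = 8
Grace-Ivan-Bob-Carol-Frank: 2 + 1 + 5 + 8 = 16
Best route has total 8.

8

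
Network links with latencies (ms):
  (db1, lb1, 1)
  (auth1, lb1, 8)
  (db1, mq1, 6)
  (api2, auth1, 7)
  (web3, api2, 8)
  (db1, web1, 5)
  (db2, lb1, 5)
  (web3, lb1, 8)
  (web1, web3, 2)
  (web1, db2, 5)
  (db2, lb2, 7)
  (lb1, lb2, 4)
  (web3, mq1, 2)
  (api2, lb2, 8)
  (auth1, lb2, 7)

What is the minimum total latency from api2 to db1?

13

Some routes from api2 to db1:
api2→web3→mq1→db1: 8 + 2 + 6 = 16
api2→lb2→lb1→db1: 8 + 4 + 1 = 13
api2→auth1→lb2→lb1→db1: 7 + 7 + 4 + 1 = 19
api2→web3→lb1→db1: 8 + 8 + 1 = 17
api2→web3→web1→db1: 8 + 2 + 5 = 15
api2→auth1→lb1→db1: 7 + 8 + 1 = 16
The minimum is 13 ms.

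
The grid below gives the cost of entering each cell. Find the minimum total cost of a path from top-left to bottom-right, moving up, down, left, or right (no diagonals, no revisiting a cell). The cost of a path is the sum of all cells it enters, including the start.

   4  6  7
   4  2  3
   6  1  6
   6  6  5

Best path: (0,0) -> (1,0) -> (1,1) -> (2,1) -> (2,2) -> (3,2)
Cost: 4 + 4 + 2 + 1 + 6 + 5 = 22

22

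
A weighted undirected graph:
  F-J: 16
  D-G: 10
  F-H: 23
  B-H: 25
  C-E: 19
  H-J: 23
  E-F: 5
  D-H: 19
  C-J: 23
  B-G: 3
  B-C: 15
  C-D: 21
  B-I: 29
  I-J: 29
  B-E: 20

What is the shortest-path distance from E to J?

21

A few of the E→J routes:
E-C-J: 19 + 23 = 42
E-F-J: 5 + 16 = 21
E-B-C-J: 20 + 15 + 23 = 58
E-F-H-J: 5 + 23 + 23 = 51
The minimum is 21.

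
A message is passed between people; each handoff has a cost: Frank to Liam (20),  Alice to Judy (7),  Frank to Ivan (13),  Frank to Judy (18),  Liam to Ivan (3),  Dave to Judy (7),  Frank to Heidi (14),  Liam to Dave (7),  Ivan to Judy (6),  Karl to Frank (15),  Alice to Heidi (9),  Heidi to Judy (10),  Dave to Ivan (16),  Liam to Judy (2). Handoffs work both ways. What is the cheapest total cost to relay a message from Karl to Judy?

Checking several routes:
Karl - Frank - Ivan - Liam - Judy: 15 + 13 + 3 + 2 = 33
Karl - Frank - Ivan - Judy: 15 + 13 + 6 = 34
Karl - Frank - Liam - Ivan - Judy: 15 + 20 + 3 + 6 = 44
Karl - Frank - Heidi - Judy: 15 + 14 + 10 = 39
Karl - Frank - Liam - Judy: 15 + 20 + 2 = 37
Karl - Frank - Judy: 15 + 18 = 33
Shortest: 33.

33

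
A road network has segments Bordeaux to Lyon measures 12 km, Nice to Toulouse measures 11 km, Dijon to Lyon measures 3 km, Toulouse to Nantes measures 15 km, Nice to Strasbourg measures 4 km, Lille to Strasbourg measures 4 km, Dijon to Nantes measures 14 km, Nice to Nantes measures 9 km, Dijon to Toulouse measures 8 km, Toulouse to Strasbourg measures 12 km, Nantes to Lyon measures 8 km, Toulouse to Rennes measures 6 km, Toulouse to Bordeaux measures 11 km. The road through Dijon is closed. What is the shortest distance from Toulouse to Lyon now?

23

Paths from Toulouse to Lyon avoiding Dijon:
Toulouse -> Nantes -> Lyon: 15 + 8 = 23
Toulouse -> Strasbourg -> Nice -> Nantes -> Lyon: 12 + 4 + 9 + 8 = 33
Toulouse -> Bordeaux -> Lyon: 11 + 12 = 23
Toulouse -> Nice -> Nantes -> Lyon: 11 + 9 + 8 = 28
Best route has total 23 km.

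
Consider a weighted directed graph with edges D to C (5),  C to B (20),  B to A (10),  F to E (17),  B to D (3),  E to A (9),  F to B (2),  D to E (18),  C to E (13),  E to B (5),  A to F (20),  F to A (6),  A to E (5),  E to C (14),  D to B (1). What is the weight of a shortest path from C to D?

21

Candidate routes:
C -> E -> A -> F -> B -> D: 13 + 9 + 20 + 2 + 3 = 47
C -> B -> D: 20 + 3 = 23
C -> E -> B -> D: 13 + 5 + 3 = 21
Best route has total 21.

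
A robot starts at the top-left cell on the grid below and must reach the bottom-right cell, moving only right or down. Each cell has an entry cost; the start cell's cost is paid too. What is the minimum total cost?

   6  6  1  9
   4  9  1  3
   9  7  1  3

18

Path r0c0 → r0c1 → r0c2 → r1c2 → r2c2 → r2c3: 6 + 6 + 1 + 1 + 1 + 3 = 18.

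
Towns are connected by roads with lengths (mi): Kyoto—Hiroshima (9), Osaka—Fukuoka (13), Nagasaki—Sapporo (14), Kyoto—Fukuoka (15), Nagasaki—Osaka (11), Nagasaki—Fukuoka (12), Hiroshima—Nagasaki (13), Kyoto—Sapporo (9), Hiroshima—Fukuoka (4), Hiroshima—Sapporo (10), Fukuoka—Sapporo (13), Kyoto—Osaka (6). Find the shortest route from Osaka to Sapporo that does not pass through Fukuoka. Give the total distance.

15

A few of the Osaka→Sapporo routes:
Osaka-Kyoto-Sapporo: 6 + 9 = 15
Osaka-Kyoto-Hiroshima-Sapporo: 6 + 9 + 10 = 25
Osaka-Nagasaki-Sapporo: 11 + 14 = 25
The minimum is 15 mi.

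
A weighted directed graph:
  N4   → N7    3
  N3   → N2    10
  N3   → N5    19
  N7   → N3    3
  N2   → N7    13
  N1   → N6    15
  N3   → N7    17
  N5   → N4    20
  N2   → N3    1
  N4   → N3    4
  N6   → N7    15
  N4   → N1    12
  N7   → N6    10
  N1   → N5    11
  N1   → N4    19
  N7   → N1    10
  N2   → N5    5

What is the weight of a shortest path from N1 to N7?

Comparing a few candidate routes:
N1 -> N4 -> N7: 19 + 3 = 22
N1 -> N6 -> N7: 15 + 15 = 30
N1 -> N5 -> N4 -> N7: 11 + 20 + 3 = 34
N1 -> N4 -> N3 -> N7: 19 + 4 + 17 = 40
Best route has total 22.

22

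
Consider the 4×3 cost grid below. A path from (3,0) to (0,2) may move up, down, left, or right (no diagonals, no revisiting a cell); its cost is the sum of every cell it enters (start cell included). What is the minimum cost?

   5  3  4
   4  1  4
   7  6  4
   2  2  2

One optimal route is (3,0) (3,1) (2,1) (1,1) (0,1) (0,2).
Its cost is 2 + 2 + 6 + 1 + 3 + 4 = 18.

18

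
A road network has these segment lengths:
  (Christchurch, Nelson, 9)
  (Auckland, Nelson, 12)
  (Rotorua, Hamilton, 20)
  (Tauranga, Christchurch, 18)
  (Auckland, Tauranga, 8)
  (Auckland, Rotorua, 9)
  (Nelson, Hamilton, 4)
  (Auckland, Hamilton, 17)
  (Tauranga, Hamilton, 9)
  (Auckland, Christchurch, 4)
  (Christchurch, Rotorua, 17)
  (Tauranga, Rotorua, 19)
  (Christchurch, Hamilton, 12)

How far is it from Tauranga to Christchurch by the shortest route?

Checking several routes:
Tauranga→Auckland→Christchurch: 8 + 4 = 12
Tauranga→Christchurch: 18
Tauranga→Hamilton→Nelson→Christchurch: 9 + 4 + 9 = 22
Tauranga→Hamilton→Christchurch: 9 + 12 = 21
The minimum is 12.

12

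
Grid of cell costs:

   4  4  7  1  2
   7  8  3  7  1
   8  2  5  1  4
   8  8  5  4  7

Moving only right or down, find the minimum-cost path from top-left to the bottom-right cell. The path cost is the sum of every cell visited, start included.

Best path: (0,0) -> (0,1) -> (0,2) -> (0,3) -> (0,4) -> (1,4) -> (2,4) -> (3,4)
Cost: 4 + 4 + 7 + 1 + 2 + 1 + 4 + 7 = 30

30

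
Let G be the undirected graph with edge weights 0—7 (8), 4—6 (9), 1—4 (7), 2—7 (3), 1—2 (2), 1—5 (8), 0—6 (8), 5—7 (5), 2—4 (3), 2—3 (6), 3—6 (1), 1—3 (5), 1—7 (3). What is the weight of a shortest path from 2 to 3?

Checking several routes:
2 - 1 - 3: 2 + 5 = 7
2 - 4 - 1 - 3: 3 + 7 + 5 = 15
2 - 1 - 4 - 6 - 3: 2 + 7 + 9 + 1 = 19
2 - 4 - 6 - 3: 3 + 9 + 1 = 13
2 - 7 - 1 - 3: 3 + 3 + 5 = 11
2 - 3: 6
The minimum is 6.

6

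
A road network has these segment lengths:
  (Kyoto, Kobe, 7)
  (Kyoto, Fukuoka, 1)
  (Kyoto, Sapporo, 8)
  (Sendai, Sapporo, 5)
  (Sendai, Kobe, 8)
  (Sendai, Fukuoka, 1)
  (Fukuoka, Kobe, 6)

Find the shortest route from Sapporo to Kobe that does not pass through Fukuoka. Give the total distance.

13

Routes from Sapporo to Kobe avoiding Fukuoka:
Sapporo → Sendai → Kobe: 5 + 8 = 13
Sapporo → Kyoto → Kobe: 8 + 7 = 15
The minimum is 13.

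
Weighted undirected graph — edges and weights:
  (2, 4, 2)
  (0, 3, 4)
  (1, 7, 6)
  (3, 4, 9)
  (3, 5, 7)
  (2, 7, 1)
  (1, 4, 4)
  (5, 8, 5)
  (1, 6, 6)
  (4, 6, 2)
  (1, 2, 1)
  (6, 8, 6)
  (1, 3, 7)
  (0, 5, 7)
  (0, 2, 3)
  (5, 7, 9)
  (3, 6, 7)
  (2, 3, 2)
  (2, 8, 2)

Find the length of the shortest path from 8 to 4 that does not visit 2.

Checking several routes:
8→6→1→4: 6 + 6 + 4 = 16
8→5→3→4: 5 + 7 + 9 = 21
8→5→3→6→4: 5 + 7 + 7 + 2 = 21
8→6→3→4: 6 + 7 + 9 = 22
8→6→4: 6 + 2 = 8
Best route has total 8.

8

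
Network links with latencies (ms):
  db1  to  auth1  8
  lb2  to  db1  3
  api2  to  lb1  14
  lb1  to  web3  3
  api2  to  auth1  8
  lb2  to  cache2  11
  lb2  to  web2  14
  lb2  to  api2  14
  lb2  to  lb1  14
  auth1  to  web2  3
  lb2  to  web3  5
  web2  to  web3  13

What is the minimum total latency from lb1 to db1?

11

Some routes from lb1 to db1:
lb1 -> web3 -> web2 -> auth1 -> db1: 3 + 13 + 3 + 8 = 27
lb1 -> web3 -> web2 -> lb2 -> db1: 3 + 13 + 14 + 3 = 33
lb1 -> api2 -> auth1 -> db1: 14 + 8 + 8 = 30
lb1 -> web3 -> lb2 -> db1: 3 + 5 + 3 = 11
lb1 -> lb2 -> db1: 14 + 3 = 17
lb1 -> api2 -> lb2 -> db1: 14 + 14 + 3 = 31
Shortest: 11 ms.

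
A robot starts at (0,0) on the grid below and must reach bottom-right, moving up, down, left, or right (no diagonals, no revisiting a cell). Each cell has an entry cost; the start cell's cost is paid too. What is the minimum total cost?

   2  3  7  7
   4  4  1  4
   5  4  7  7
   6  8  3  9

29

One optimal route is r0c0 -> r0c1 -> r1c1 -> r1c2 -> r2c2 -> r3c2 -> r3c3.
Its cost is 2 + 3 + 4 + 1 + 7 + 3 + 9 = 29.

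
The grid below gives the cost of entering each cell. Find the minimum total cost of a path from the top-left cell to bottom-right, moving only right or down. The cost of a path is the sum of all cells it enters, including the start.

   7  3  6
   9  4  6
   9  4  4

Take r0c0→r0c1→r1c1→r2c1→r2c2 for a total of 7 + 3 + 4 + 4 + 4 = 22.
For comparison, the top-then-right route costs 26.

22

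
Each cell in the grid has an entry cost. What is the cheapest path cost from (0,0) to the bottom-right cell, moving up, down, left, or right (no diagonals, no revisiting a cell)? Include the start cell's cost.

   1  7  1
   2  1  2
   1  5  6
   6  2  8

19

Cheapest: r0c0→r1c0→r1c1→r2c1→r3c1→r3c2
  1 + 2 + 1 + 5 + 2 + 8 = 19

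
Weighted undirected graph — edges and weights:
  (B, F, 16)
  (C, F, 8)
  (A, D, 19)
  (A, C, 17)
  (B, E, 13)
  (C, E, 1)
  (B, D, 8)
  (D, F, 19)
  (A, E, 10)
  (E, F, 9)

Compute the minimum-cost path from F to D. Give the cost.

19

A few of the F→D routes:
F-E-B-D: 9 + 13 + 8 = 30
F-B-D: 16 + 8 = 24
F-D: 19
F-C-E-B-D: 8 + 1 + 13 + 8 = 30
Shortest: 19.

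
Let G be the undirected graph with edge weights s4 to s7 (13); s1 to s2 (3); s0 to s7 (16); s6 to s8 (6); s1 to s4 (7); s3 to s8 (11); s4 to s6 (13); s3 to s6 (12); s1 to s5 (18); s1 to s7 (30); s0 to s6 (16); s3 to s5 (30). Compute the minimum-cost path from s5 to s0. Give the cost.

54

Some routes from s5 to s0:
s5 - s1 - s4 - s6 - s0: 18 + 7 + 13 + 16 = 54
s5 - s3 - s6 - s0: 30 + 12 + 16 = 58
s5 - s3 - s8 - s6 - s0: 30 + 11 + 6 + 16 = 63
s5 - s1 - s4 - s7 - s0: 18 + 7 + 13 + 16 = 54
Best route has total 54.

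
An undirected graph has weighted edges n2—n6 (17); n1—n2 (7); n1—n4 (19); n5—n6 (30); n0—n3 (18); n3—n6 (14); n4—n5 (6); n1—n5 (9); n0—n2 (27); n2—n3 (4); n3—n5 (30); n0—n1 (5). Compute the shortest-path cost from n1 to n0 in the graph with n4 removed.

Some routes from n1 to n0 avoiding n4:
n1-n2-n0: 7 + 27 = 34
n1-n2-n3-n0: 7 + 4 + 18 = 29
n1-n5-n3-n2-n0: 9 + 30 + 4 + 27 = 70
n1-n0: 5
n1-n5-n3-n0: 9 + 30 + 18 = 57
n1-n2-n6-n3-n0: 7 + 17 + 14 + 18 = 56
Shortest: 5.

5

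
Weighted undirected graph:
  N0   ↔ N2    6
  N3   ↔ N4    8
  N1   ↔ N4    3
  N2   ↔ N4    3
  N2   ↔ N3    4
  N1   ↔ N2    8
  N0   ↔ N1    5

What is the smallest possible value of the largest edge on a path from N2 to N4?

Routes from N2 to N4:
N2→N3→N4: max(4, 8) = 8
N2→N4: max(3) = 3
N2→N0→N1→N4: max(6, 5, 3) = 6
N2→N1→N4: max(8, 3) = 8
Smallest bottleneck: 3.

3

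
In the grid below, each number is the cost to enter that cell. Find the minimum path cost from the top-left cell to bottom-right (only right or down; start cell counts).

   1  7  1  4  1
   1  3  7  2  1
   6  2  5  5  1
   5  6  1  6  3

Cheapest: [0,0] [0,1] [0,2] [0,3] [0,4] [1,4] [2,4] [3,4]
  1 + 7 + 1 + 4 + 1 + 1 + 1 + 3 = 19

19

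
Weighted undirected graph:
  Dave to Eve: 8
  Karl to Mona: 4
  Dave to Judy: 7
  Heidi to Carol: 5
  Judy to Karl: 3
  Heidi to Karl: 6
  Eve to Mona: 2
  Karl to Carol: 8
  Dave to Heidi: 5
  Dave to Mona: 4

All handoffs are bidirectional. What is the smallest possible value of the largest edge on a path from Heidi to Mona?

Checking several routes:
Heidi-Dave-Judy-Karl-Mona: max(5, 7, 3, 4) = 7
Heidi-Karl-Mona: max(6, 4) = 6
Heidi-Karl-Judy-Dave-Mona: max(6, 3, 7, 4) = 7
Heidi-Dave-Mona: max(5, 4) = 5
Smallest bottleneck: 5.

5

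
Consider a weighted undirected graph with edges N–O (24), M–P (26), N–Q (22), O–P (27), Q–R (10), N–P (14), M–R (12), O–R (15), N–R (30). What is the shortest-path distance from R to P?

A few of the R→P routes:
R -> M -> P: 12 + 26 = 38
R -> Q -> N -> P: 10 + 22 + 14 = 46
R -> N -> P: 30 + 14 = 44
R -> O -> P: 15 + 27 = 42
Best route has total 38.

38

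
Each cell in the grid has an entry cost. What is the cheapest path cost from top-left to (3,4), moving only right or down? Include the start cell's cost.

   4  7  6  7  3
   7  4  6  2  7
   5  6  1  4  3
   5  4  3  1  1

Cheapest: r0c0 -> r0c1 -> r1c1 -> r1c2 -> r2c2 -> r3c2 -> r3c3 -> r3c4
  4 + 7 + 4 + 6 + 1 + 3 + 1 + 1 = 27
For comparison, the top-then-right route costs 38.

27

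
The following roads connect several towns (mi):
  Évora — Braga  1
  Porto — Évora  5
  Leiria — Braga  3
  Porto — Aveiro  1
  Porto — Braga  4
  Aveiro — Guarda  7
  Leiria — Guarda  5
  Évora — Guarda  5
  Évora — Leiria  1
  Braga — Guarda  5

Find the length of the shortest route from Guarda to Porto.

A few of the Guarda→Porto routes:
Guarda - Évora - Porto: 5 + 5 = 10
Guarda - Leiria - Évora - Porto: 5 + 1 + 5 = 11
Guarda - Aveiro - Porto: 7 + 1 = 8
Guarda - Braga - Porto: 5 + 4 = 9
Guarda - Évora - Braga - Porto: 5 + 1 + 4 = 10
Guarda - Leiria - Évora - Braga - Porto: 5 + 1 + 1 + 4 = 11
Shortest: 8 mi.

8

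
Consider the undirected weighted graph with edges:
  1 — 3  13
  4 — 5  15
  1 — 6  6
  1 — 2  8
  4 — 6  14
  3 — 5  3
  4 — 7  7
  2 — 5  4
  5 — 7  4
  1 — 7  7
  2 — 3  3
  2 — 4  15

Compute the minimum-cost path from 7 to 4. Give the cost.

Checking several routes:
7 -> 1 -> 2 -> 4: 7 + 8 + 15 = 30
7 -> 5 -> 4: 4 + 15 = 19
7 -> 4: 7
7 -> 5 -> 3 -> 2 -> 4: 4 + 3 + 3 + 15 = 25
7 -> 5 -> 2 -> 4: 4 + 4 + 15 = 23
7 -> 1 -> 6 -> 4: 7 + 6 + 14 = 27
Shortest: 7.

7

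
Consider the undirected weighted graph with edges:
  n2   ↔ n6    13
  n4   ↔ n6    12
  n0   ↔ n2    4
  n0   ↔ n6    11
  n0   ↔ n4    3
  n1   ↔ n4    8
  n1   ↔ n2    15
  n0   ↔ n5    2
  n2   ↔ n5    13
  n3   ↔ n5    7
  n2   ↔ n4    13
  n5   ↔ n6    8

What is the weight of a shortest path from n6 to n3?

15

Some routes from n6 to n3:
n6 -> n5 -> n3: 8 + 7 = 15
n6 -> n4 -> n0 -> n5 -> n3: 12 + 3 + 2 + 7 = 24
n6 -> n2 -> n0 -> n5 -> n3: 13 + 4 + 2 + 7 = 26
n6 -> n0 -> n5 -> n3: 11 + 2 + 7 = 20
Best route has total 15.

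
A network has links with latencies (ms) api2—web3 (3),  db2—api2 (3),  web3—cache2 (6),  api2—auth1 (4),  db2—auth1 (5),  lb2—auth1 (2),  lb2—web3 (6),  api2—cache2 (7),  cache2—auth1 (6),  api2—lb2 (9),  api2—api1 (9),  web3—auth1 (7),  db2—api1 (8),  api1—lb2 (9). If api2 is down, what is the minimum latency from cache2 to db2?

11

Comparing a few candidate routes:
cache2→web3→lb2→api1→db2: 6 + 6 + 9 + 8 = 29
cache2→auth1→db2: 6 + 5 = 11
cache2→auth1→lb2→api1→db2: 6 + 2 + 9 + 8 = 25
cache2→web3→lb2→auth1→db2: 6 + 6 + 2 + 5 = 19
cache2→web3→auth1→lb2→api1→db2: 6 + 7 + 2 + 9 + 8 = 32
cache2→web3→auth1→db2: 6 + 7 + 5 = 18
The minimum is 11 ms.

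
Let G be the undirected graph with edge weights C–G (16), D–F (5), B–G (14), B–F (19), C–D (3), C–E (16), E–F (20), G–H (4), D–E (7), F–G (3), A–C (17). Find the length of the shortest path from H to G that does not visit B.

Routes from H to G avoiding B:
H -> G: 4
The minimum is 4.

4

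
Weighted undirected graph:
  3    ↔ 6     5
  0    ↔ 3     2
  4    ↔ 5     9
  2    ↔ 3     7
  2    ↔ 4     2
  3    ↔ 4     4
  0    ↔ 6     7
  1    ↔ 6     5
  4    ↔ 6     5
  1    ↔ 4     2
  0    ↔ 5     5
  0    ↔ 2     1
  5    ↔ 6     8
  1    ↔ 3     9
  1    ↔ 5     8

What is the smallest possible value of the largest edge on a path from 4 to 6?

Checking several routes:
4→1→6: max(2, 5) = 5
4→6: max(5) = 5
4→2→0→3→6: max(2, 1, 2, 5) = 5
Best route has worst link 5.

5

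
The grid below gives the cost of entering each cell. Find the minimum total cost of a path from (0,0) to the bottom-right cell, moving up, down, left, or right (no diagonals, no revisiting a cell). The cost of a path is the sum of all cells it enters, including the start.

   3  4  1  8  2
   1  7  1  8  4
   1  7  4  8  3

24

Best path: r0c0 → r0c1 → r0c2 → r1c2 → r1c3 → r1c4 → r2c4
Cost: 3 + 4 + 1 + 1 + 8 + 4 + 3 = 24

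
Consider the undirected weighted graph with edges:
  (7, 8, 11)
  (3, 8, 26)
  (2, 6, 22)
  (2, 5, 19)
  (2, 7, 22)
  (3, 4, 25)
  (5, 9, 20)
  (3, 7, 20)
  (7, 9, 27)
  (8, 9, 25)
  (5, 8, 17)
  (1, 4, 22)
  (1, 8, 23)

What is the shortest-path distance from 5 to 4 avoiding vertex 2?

Comparing a few candidate routes:
5-9-7-3-4: 20 + 27 + 20 + 25 = 92
5-8-7-3-4: 17 + 11 + 20 + 25 = 73
5-9-8-1-4: 20 + 25 + 23 + 22 = 90
5-8-1-4: 17 + 23 + 22 = 62
5-8-3-4: 17 + 26 + 25 = 68
Best route has total 62.

62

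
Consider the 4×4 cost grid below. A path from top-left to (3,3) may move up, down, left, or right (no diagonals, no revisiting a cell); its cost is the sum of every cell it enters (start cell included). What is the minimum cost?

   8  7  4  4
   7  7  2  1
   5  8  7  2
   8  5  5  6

One optimal route is r0c0 -> r0c1 -> r0c2 -> r1c2 -> r1c3 -> r2c3 -> r3c3.
Its cost is 8 + 7 + 4 + 2 + 1 + 2 + 6 = 30.

30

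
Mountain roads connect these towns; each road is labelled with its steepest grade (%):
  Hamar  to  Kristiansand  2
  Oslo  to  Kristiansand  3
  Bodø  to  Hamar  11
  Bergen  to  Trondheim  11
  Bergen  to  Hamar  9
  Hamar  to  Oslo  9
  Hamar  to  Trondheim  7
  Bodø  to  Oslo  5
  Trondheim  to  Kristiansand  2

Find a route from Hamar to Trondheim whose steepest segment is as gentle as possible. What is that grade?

Routes from Hamar to Trondheim:
Hamar -> Oslo -> Kristiansand -> Trondheim: max(9, 3, 2) = 9
Hamar -> Kristiansand -> Trondheim: max(2, 2) = 2
Hamar -> Bergen -> Trondheim: max(9, 11) = 11
Hamar -> Trondheim: max(7) = 7
Hamar -> Bodø -> Oslo -> Kristiansand -> Trondheim: max(11, 5, 3, 2) = 11
Smallest bottleneck: 2%.

2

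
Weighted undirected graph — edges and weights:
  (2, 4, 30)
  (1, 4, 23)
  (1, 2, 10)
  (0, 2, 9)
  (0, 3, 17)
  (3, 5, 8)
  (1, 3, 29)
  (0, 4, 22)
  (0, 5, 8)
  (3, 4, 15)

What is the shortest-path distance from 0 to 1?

Comparing a few candidate routes:
0 - 2 - 1: 9 + 10 = 19
0 - 5 - 3 - 1: 8 + 8 + 29 = 45
0 - 4 - 1: 22 + 23 = 45
Best route has total 19.

19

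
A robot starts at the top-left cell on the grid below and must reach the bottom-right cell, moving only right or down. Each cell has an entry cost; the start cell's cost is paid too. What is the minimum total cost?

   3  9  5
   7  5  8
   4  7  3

24

Take [0,0] -> [1,0] -> [2,0] -> [2,1] -> [2,2] for a total of 3 + 7 + 4 + 7 + 3 = 24.
(Top row then right column would cost 28.)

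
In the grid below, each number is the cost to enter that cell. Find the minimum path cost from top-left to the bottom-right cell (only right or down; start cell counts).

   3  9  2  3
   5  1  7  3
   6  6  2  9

26

One optimal route is (0,0) (1,0) (1,1) (2,1) (2,2) (2,3).
Its cost is 3 + 5 + 1 + 6 + 2 + 9 = 26.
(Top row then right column would cost 29.)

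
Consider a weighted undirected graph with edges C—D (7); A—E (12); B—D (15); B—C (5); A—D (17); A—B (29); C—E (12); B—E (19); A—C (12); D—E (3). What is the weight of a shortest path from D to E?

A few of the D→E routes:
D-A-E: 17 + 12 = 29
D-E: 3
D-C-E: 7 + 12 = 19
Best route has total 3.

3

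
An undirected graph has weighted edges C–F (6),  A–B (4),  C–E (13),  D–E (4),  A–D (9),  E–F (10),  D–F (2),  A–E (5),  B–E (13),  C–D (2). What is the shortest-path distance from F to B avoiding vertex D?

Comparing a few candidate routes:
F → C → E → A → B: 6 + 13 + 5 + 4 = 28
F → E → A → B: 10 + 5 + 4 = 19
F → E → B: 10 + 13 = 23
Shortest: 19.

19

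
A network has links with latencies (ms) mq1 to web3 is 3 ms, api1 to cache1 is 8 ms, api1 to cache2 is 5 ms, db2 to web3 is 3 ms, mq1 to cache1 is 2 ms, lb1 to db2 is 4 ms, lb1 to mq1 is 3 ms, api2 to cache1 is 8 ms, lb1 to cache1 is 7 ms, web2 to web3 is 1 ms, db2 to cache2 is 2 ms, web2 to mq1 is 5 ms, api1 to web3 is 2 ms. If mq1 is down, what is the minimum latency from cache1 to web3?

10

Comparing a few candidate routes:
cache1-api1-web3: 8 + 2 = 10
cache1-api1-cache2-db2-web3: 8 + 5 + 2 + 3 = 18
cache1-lb1-db2-web3: 7 + 4 + 3 = 14
Shortest: 10 ms.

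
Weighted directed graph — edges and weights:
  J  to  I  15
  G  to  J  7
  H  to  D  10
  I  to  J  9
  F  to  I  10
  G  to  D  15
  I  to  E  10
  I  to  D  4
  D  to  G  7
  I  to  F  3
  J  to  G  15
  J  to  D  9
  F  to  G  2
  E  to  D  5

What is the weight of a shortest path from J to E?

25

Routes from J to E:
J - I - E: 15 + 10 = 25
Best route has total 25.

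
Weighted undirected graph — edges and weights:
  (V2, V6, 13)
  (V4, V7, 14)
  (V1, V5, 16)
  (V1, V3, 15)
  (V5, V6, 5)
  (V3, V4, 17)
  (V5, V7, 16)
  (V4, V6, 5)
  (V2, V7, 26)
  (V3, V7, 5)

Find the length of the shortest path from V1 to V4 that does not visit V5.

32

Paths from V1 to V4 avoiding V5:
V1 → V3 → V7 → V2 → V6 → V4: 15 + 5 + 26 + 13 + 5 = 64
V1 → V3 → V4: 15 + 17 = 32
V1 → V3 → V7 → V4: 15 + 5 + 14 = 34
The minimum is 32.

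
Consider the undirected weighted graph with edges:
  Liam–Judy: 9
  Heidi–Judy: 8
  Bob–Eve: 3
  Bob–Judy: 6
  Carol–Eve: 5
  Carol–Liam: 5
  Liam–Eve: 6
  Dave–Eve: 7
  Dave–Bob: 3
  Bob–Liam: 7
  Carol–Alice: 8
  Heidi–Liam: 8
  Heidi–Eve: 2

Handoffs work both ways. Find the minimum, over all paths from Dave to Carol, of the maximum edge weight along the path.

Comparing a few candidate routes:
Dave - Bob - Eve - Carol: max(3, 3, 5) = 5
Dave - Eve - Carol: max(7, 5) = 7
Dave - Eve - Bob - Liam - Carol: max(7, 3, 7, 5) = 7
Dave - Eve - Liam - Carol: max(7, 6, 5) = 7
Dave - Bob - Eve - Liam - Carol: max(3, 3, 6, 5) = 6
The minimum achievable maximum is 5.

5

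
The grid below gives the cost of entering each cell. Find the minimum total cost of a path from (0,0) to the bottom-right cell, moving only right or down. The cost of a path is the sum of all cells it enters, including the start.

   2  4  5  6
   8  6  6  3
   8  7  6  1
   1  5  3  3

Path (0,0) -> (0,1) -> (0,2) -> (0,3) -> (1,3) -> (2,3) -> (3,3): 2 + 4 + 5 + 6 + 3 + 1 + 3 = 24.

24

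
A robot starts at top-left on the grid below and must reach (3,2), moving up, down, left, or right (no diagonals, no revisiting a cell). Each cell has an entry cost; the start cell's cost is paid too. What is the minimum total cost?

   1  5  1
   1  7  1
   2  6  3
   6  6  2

13

Best path: r0c0 → r0c1 → r0c2 → r1c2 → r2c2 → r3c2
Cost: 1 + 5 + 1 + 1 + 3 + 2 = 13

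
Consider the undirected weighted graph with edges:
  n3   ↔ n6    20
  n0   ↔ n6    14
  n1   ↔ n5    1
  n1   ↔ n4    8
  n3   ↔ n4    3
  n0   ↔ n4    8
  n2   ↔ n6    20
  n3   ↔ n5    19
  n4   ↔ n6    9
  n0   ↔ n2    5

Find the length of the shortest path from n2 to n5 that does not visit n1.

A few of the n2→n5 routes:
n2 → n0 → n4 → n3 → n5: 5 + 8 + 3 + 19 = 35
n2 → n0 → n6 → n4 → n3 → n5: 5 + 14 + 9 + 3 + 19 = 50
n2 → n0 → n6 → n3 → n5: 5 + 14 + 20 + 19 = 58
n2 → n6 → n4 → n3 → n5: 20 + 9 + 3 + 19 = 51
Shortest: 35.

35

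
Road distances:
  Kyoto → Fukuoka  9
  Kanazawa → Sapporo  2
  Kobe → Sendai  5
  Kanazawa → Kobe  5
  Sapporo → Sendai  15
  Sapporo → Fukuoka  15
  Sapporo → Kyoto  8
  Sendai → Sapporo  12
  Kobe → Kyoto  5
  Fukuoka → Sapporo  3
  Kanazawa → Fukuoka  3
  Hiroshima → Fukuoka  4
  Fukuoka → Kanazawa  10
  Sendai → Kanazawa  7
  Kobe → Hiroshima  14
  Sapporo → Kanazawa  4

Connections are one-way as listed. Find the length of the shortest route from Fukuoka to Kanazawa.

Paths from Fukuoka to Kanazawa:
Fukuoka-Kanazawa: 10
Fukuoka-Sapporo-Sendai-Kanazawa: 3 + 15 + 7 = 25
Fukuoka-Sapporo-Kanazawa: 3 + 4 = 7
The minimum is 7.

7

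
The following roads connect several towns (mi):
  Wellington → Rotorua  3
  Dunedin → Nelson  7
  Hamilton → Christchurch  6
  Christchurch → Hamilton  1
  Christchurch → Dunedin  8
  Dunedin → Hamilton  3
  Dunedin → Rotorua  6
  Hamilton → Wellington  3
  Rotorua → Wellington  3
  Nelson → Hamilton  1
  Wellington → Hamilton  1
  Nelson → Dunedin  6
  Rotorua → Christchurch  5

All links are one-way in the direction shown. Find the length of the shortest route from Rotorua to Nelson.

Paths from Rotorua to Nelson:
Rotorua→Christchurch→Dunedin→Nelson: 5 + 8 + 7 = 20
Rotorua→Wellington→Hamilton→Christchurch→Dunedin→Nelson: 3 + 1 + 6 + 8 + 7 = 25
Best route has total 20 mi.

20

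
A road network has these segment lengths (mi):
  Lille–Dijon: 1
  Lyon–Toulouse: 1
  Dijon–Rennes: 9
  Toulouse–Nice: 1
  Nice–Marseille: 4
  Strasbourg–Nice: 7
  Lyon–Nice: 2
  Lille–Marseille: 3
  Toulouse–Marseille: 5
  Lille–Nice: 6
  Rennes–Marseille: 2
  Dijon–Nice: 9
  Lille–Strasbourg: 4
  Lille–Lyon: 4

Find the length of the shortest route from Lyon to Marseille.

A few of the Lyon→Marseille routes:
Lyon - Toulouse - Marseille: 1 + 5 = 6
Lyon - Toulouse - Nice - Marseille: 1 + 1 + 4 = 6
Lyon - Nice - Marseille: 2 + 4 = 6
Best route has total 6 mi.

6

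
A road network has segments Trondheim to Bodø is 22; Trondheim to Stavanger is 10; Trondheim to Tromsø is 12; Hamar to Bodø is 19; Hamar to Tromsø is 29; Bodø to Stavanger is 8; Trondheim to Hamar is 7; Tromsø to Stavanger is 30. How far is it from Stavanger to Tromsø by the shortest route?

Comparing a few candidate routes:
Stavanger-Trondheim-Hamar-Tromsø: 10 + 7 + 29 = 46
Stavanger-Bodø-Hamar-Trondheim-Tromsø: 8 + 19 + 7 + 12 = 46
Stavanger-Tromsø: 30
Stavanger-Bodø-Hamar-Tromsø: 8 + 19 + 29 = 56
Stavanger-Bodø-Trondheim-Tromsø: 8 + 22 + 12 = 42
Stavanger-Trondheim-Tromsø: 10 + 12 = 22
The minimum is 22.

22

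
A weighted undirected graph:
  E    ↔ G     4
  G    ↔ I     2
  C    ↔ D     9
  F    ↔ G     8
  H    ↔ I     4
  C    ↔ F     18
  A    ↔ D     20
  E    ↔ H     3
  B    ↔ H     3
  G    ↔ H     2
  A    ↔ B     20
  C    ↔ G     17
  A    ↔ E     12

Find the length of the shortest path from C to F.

Comparing a few candidate routes:
C→G→F: 17 + 8 = 25
C→D→A→E→H→I→G→F: 9 + 20 + 12 + 3 + 4 + 2 + 8 = 58
C→D→A→E→H→G→F: 9 + 20 + 12 + 3 + 2 + 8 = 54
C→F: 18
C→D→A→E→G→F: 9 + 20 + 12 + 4 + 8 = 53
The minimum is 18.

18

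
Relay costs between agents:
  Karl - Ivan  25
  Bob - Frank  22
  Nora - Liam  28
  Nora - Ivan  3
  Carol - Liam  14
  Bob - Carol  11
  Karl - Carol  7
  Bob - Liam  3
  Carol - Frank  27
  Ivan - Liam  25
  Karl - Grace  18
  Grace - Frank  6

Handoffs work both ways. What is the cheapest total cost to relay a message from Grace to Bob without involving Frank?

A few of the Grace→Bob routes:
Grace -> Karl -> Carol -> Bob: 18 + 7 + 11 = 36
Grace -> Karl -> Carol -> Liam -> Bob: 18 + 7 + 14 + 3 = 42
Grace -> Karl -> Ivan -> Liam -> Bob: 18 + 25 + 25 + 3 = 71
Shortest: 36.

36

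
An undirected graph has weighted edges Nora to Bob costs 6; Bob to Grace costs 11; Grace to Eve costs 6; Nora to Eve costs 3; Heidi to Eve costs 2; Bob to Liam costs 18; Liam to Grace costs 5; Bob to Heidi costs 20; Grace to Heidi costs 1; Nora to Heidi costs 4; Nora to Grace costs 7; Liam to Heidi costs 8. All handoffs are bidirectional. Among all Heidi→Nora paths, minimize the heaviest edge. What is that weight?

Comparing a few candidate routes:
Heidi→Grace→Eve→Nora: max(1, 6, 3) = 6
Heidi→Eve→Nora: max(2, 3) = 3
Heidi→Nora: max(4) = 4
The minimum achievable maximum is 3.

3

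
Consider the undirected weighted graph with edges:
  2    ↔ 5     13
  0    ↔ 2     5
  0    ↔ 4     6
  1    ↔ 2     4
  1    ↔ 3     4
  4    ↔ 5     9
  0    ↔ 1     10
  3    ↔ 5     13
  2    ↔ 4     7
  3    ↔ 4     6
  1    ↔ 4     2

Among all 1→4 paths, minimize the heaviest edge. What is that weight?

Checking several routes:
1-2-0-4: max(4, 5, 6) = 6
1-3-4: max(4, 6) = 6
1-4: max(2) = 2
1-2-4: max(4, 7) = 7
The minimum achievable maximum is 2.

2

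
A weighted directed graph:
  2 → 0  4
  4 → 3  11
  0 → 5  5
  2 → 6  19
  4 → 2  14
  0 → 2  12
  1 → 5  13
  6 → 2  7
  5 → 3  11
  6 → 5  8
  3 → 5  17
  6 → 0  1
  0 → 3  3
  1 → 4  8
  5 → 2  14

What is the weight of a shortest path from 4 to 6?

Routes from 4 to 6:
4 → 3 → 5 → 2 → 6: 11 + 17 + 14 + 19 = 61
4 → 2 → 6: 14 + 19 = 33
Shortest: 33.

33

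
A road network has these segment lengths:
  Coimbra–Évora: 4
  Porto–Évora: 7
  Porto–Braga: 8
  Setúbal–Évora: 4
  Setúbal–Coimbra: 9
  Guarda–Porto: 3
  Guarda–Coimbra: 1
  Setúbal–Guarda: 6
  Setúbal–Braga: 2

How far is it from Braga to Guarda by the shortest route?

8

A few of the Braga→Guarda routes:
Braga → Porto → Évora → Coimbra → Guarda: 8 + 7 + 4 + 1 = 20
Braga → Setúbal → Évora → Porto → Guarda: 2 + 4 + 7 + 3 = 16
Braga → Setúbal → Coimbra → Guarda: 2 + 9 + 1 = 12
Braga → Setúbal → Évora → Coimbra → Guarda: 2 + 4 + 4 + 1 = 11
Braga → Porto → Guarda: 8 + 3 = 11
Braga → Setúbal → Guarda: 2 + 6 = 8
Best route has total 8.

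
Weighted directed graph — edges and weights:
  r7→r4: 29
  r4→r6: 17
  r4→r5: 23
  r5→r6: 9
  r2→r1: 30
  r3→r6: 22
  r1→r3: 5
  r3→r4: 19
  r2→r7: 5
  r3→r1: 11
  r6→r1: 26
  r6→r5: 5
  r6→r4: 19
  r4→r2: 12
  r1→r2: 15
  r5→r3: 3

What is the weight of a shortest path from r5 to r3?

3

Routes from r5 to r3:
r5 -> r6 -> r1 -> r3: 9 + 26 + 5 = 40
r5 -> r3: 3
r5 -> r6 -> r4 -> r2 -> r1 -> r3: 9 + 19 + 12 + 30 + 5 = 75
Shortest: 3.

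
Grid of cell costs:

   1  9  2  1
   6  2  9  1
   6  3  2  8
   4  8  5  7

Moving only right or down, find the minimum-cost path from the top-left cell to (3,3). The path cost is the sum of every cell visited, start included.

Best path: r0c0 -> r1c0 -> r1c1 -> r2c1 -> r2c2 -> r3c2 -> r3c3
Cost: 1 + 6 + 2 + 3 + 2 + 5 + 7 = 26

26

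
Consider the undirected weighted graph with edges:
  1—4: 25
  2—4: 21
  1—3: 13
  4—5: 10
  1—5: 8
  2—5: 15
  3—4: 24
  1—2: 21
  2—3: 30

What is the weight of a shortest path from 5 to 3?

21

Some routes from 5 to 3:
5 → 4 → 1 → 3: 10 + 25 + 13 = 48
5 → 4 → 3: 10 + 24 = 34
5 → 2 → 3: 15 + 30 = 45
5 → 2 → 1 → 3: 15 + 21 + 13 = 49
5 → 1 → 4 → 3: 8 + 25 + 24 = 57
5 → 1 → 3: 8 + 13 = 21
Best route has total 21.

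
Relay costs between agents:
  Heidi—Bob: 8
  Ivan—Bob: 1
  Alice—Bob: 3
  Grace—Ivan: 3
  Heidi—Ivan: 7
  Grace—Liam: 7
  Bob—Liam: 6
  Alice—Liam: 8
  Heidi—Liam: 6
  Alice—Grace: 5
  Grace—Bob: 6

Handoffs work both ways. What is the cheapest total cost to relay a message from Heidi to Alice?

Some routes from Heidi to Alice:
Heidi→Liam→Alice: 6 + 8 = 14
Heidi→Liam→Bob→Alice: 6 + 6 + 3 = 15
Heidi→Ivan→Bob→Alice: 7 + 1 + 3 = 11
Heidi→Bob→Ivan→Grace→Alice: 8 + 1 + 3 + 5 = 17
Heidi→Ivan→Grace→Alice: 7 + 3 + 5 = 15
Heidi→Bob→Alice: 8 + 3 = 11
Best route has total 11.

11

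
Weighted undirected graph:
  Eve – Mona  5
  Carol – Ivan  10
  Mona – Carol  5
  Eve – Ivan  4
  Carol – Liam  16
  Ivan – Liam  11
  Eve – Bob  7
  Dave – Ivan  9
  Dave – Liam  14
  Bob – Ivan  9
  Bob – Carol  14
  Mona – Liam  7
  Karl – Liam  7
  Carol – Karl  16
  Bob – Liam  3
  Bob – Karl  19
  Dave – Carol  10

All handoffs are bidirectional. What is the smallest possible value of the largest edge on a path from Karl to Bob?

Some routes from Karl to Bob:
Karl→Liam→Mona→Eve→Ivan→Bob: max(7, 7, 5, 4, 9) = 9
Karl→Liam→Mona→Carol→Ivan→Eve→Bob: max(7, 7, 5, 10, 4, 7) = 10
Karl→Liam→Mona→Eve→Bob: max(7, 7, 5, 7) = 7
Karl→Liam→Mona→Carol→Dave→Ivan→Bob: max(7, 7, 5, 10, 9, 9) = 10
Karl→Liam→Bob: max(7, 3) = 7
Karl→Liam→Mona→Carol→Ivan→Bob: max(7, 7, 5, 10, 9) = 10
Smallest bottleneck: 7.

7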